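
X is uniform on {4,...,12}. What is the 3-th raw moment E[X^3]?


E[X^3] = (1/9) * sum(x^3 for x=4..12)
= 6048/9 = 672

672


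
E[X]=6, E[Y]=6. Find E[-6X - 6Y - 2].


E[-6X - 6Y - 2] = -6*E[X] - 6*E[Y] - 2
= (-6)*(6) + (-6)*(6) + (-2)
= -36 - 36 - 2 = -74

-74


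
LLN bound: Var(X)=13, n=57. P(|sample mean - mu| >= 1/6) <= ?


Var(Xbar) = Var(X)/n = 13/57
Chebyshev: P(|Xbar-mu| >= 1/6) <= Var(Xbar)/(1/6)^2 = (13/57)/(1/36) = 156/19
Bound exceeds 1, so trivial bound: 1

1


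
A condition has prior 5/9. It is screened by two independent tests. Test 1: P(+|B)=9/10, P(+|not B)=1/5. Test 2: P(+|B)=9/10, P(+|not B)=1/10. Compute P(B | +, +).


After test 1: P(+) = 9/10*5/9 + 1/5*4/9 = 53/90
P(B|+) = (1/2)/(53/90) = 45/53
After test 2 (use post1 as new prior): P(+) = 9/10*45/53 + 1/10*8/53 = 413/530
P(B|+,+) = (81/106)/(413/530) = 405/413

405/413


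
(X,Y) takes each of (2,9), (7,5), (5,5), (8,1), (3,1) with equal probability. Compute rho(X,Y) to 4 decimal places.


Cov(X,Y) = -3.2000, Var(X) = 5.2000, Var(Y) = 8.9600
rho = Cov/(sqrt(VarX)*sqrt(VarY)) = -0.4688

-0.4688


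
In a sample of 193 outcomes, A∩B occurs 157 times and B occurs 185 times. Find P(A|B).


P(A|B) = P(A∩B)/P(B) = (157/193)/(185/193) = 157/185

157/185


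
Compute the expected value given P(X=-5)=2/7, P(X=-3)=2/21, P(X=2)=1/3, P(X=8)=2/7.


E[X] = sum(x * P(x))
= -5*2/7 - 3*2/21 + 2*1/3 + 8*2/7
= 26/21

26/21


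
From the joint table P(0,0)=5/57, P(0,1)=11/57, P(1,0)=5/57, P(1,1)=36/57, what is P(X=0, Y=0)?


Read from table: P(X=0, Y=0) = 5/57

5/57


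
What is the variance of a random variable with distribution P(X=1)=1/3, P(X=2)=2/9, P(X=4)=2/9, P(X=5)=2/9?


E[X] = 25/9, E[X^2] = 31/3
Var(X) = E[X^2] - (E[X])^2 = 31/3 - (25/9)^2 = 212/81

212/81


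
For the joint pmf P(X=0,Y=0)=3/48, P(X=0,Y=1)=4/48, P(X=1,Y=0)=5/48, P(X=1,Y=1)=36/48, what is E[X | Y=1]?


P(Y=1) = 40/48
E[X|Y=1] = (0*4 + 1*36)/40 = 36/40 = 9/10

9/10


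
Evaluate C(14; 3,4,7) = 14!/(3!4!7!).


14! = 87178291200
Denominator: 3!=6 * 4!=24 * 7!=5040
Coefficient = 87178291200 / 725760 = 120120

120120


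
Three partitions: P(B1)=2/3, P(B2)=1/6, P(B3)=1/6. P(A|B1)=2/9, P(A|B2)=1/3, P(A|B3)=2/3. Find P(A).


P(A) = P(A|B1)P(B1) + P(A|B2)P(B2) + P(A|B3)P(B3)
= 2/9*2/3 + 1/3*1/6 + 2/3*1/6
= 4/27 + 1/18 + 1/9 = 17/54

17/54


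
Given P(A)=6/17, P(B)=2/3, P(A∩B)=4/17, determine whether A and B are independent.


P(A)*P(B) = 6/17*2/3 = 4/17
P(A∩B) = 4/17, which equals P(A)P(B), so independent

Yes, A and B are independent


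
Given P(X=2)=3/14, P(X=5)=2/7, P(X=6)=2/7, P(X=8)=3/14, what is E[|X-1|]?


E[|X-1|] = sum(g(x)*P(x))
= 1*3/14 + 4*2/7 + 5*2/7 + 7*3/14
= 30/7

30/7


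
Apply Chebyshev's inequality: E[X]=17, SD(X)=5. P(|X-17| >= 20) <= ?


k = 20/5 = 4
Chebyshev: P(|X-mu| >= k*sigma) <= 1/k^2 = 1/4^2 = 1/16

1/16


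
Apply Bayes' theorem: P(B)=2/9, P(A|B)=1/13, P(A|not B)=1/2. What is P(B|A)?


P(A) = P(A|B)P(B) + P(A|B')P(B') = 1/13*2/9 + 1/2*7/9 = 95/234
P(B|A) = P(A|B)P(B)/P(A) = (2/117)/(95/234) = 4/95

4/95


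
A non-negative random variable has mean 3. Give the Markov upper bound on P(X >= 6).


Markov: P(X >= a) <= E[X]/a
P(X >= 6) <= 3/6 = 1/2

1/2


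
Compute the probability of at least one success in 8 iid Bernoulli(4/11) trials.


P(at least one) = 1 - P(none)
P(none) = (1 - 4/11)^8 = (7/11)^8 = 5764801/214358881
P(at least one) = 1 - 5764801/214358881 = 208594080/214358881

208594080/214358881


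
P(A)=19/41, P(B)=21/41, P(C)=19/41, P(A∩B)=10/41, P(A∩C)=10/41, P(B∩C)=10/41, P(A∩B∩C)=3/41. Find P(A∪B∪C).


P(A∪B∪C) = P(A)+P(B)+P(C) - P(AB)-P(AC)-P(BC) + P(ABC)
= 19/41+21/41+19/41 - 10/41-10/41-10/41 + 3/41
= 32/41

32/41


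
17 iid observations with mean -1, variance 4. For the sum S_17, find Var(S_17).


By independence, Var(S_n) = n*Var(X_1) = 17*4 = 68

68


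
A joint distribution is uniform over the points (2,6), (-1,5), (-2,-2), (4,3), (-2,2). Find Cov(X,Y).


E[X]=1/5, E[Y]=14/5, E[XY]=19/5
Cov(X,Y) = E[XY] - E[X]E[Y] = 19/5 - 1/5*14/5 = 81/25

81/25


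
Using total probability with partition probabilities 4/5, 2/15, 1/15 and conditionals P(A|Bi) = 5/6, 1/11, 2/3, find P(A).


P(A) = P(A|B1)P(B1) + P(A|B2)P(B2) + P(A|B3)P(B3)
= 5/6*4/5 + 1/11*2/15 + 2/3*1/15
= 2/3 + 2/165 + 2/45 = 358/495

358/495


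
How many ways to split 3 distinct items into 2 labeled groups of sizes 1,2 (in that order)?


3! = 6
Denominator: 1!=1 * 2!=2
Coefficient = 6 / 2 = 3

3


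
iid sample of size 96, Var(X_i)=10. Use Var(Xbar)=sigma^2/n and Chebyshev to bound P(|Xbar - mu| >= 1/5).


Var(Xbar) = Var(X)/n = 10/96
Chebyshev: P(|Xbar-mu| >= 1/5) <= Var(Xbar)/(1/5)^2 = (5/48)/(1/25) = 125/48
Bound exceeds 1, so trivial bound: 1

1


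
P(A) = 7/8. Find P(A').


P(A') = 1 - P(A) = 1 - 7/8 = 1/8

1/8


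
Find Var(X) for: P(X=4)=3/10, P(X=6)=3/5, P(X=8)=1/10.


E[X] = 28/5, E[X^2] = 164/5
Var(X) = E[X^2] - (E[X])^2 = 164/5 - (28/5)^2 = 36/25

36/25


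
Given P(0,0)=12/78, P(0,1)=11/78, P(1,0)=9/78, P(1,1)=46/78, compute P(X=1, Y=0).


Read from table: P(X=1, Y=0) = 9/78 = 3/26

3/26


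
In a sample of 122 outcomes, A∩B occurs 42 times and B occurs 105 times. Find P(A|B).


P(A|B) = P(A∩B)/P(B) = (42/122)/(105/122) = 42/105 = 2/5

2/5


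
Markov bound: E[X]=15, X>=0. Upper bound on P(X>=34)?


Markov: P(X >= a) <= E[X]/a
P(X >= 34) <= 15/34

15/34


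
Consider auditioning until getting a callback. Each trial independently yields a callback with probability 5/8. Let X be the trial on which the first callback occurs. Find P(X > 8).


P(X > 8) = P(first 8 trials all fail) = (1-p)^8 = (3/8)^8 = 6561/16777216

6561/16777216


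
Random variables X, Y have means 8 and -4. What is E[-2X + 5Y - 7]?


E[-2X + 5Y - 7] = -2*E[X] + 5*E[Y] - 7
= (-2)*(8) + (5)*(-4) + (-7)
= -16 - 20 - 7 = -43

-43


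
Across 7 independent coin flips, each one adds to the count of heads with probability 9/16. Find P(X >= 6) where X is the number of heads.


P(X>=6) = P(X=6) + P(X=7)
= 26040609/268435456 + 4782969/268435456
= 15411789/134217728

15411789/134217728


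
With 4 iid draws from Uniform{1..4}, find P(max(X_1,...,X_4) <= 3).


P(max <= 3) = P(all X_i <= 3) = (P(X_1 <= 3))^4
= (3/4)^4 = 81/256

81/256


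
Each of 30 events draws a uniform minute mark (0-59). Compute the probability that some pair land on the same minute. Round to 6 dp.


P(all different) = prod((60-i)/60 for i=0..29) = 0.000142
P(at least one match) = 1 - 0.000142 = 0.999858

0.999858


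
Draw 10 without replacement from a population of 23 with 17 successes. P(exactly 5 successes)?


P(X=5) = C(17,5)*C(6,5) / C(23,10)
= 6188*6 / 1144066
= 37128/1144066 = 156/4807

156/4807


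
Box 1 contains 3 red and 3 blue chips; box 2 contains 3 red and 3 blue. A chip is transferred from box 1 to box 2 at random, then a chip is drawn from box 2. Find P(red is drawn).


P(transfer red) = 3/6 = 1/2; P(transfer blue) = 1/2
If red transferred: Urn II has 4 red of 7, so P(red|red moved) = 4/7
If blue transferred: Urn II has 3 red of 7, so P(red|blue moved) = 3/7
By total probability: P(red) = 1/2*4/7 + 1/2*3/7 = 1/2

1/2


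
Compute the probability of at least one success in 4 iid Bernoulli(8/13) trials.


P(at least one) = 1 - P(none)
P(none) = (1 - 8/13)^4 = (5/13)^4 = 625/28561
P(at least one) = 1 - 625/28561 = 27936/28561

27936/28561


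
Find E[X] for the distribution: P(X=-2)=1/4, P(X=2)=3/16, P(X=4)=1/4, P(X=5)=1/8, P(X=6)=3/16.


E[X] = sum(x * P(x))
= -2*1/4 + 2*3/16 + 4*1/4 + 5*1/8 + 6*3/16
= 21/8

21/8


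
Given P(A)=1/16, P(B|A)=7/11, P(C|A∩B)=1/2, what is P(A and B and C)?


P(A∩B∩C) = P(A) * P(B|A) * P(C|A∩B)
= 1/16 * 7/11 * 1/2
= 7/176 * 1/2 = 7/352

7/352


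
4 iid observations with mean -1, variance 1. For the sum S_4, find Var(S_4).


By independence, Var(S_n) = n*Var(X_1) = 4*1 = 4

4


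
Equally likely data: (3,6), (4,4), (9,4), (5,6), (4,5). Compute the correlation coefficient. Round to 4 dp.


Cov(X,Y) = -1.0000, Var(X) = 4.4000, Var(Y) = 0.8000
rho = Cov/(sqrt(VarX)*sqrt(VarY)) = -0.5330

-0.5330


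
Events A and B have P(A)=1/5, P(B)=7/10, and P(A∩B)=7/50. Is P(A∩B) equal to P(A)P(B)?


P(A)*P(B) = 1/5*7/10 = 7/50
P(A∩B) = 7/50, which equals P(A)P(B), so independent

Yes, A and B are independent


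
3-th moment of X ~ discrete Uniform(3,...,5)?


E[X^3] = (1/3) * sum(x^3 for x=3..5)
= 216/3 = 72

72


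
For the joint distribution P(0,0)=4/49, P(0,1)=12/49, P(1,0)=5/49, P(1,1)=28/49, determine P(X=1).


P(X=1) = P(1,0)+P(1,1) = 5/49 + 28/49 = 33/49

33/49


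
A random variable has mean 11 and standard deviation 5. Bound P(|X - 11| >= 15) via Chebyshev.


k = 15/5 = 3
Chebyshev: P(|X-mu| >= k*sigma) <= 1/k^2 = 1/3^2 = 1/9

1/9


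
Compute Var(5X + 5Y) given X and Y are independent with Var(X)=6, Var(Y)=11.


Independence => Cov(X,Y)=0
Var(5X + 5Y) = 5^2*Var(X) + 5^2*Var(Y)
= 25*6 + 25*11 = 425

425


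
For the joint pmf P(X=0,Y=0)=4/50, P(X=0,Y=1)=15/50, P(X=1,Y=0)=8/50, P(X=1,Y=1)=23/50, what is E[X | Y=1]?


P(Y=1) = 38/50
E[X|Y=1] = (0*15 + 1*23)/38 = 23/38

23/38


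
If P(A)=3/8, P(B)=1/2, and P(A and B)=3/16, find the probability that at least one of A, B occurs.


P(A∪B) = P(A) + P(B) - P(A∩B)
= 3/8 + 1/2 - 3/16 = 11/16

11/16


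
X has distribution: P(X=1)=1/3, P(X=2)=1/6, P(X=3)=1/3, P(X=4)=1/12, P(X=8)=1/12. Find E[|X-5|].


E[|X-5|] = sum(g(x)*P(x))
= 4*1/3 + 3*1/6 + 2*1/3 + 1*1/12 + 3*1/12
= 17/6

17/6


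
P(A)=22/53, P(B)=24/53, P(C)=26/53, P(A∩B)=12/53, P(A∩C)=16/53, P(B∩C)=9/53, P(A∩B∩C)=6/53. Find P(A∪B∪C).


P(A∪B∪C) = P(A)+P(B)+P(C) - P(AB)-P(AC)-P(BC) + P(ABC)
= 22/53+24/53+26/53 - 12/53-16/53-9/53 + 6/53
= 41/53

41/53


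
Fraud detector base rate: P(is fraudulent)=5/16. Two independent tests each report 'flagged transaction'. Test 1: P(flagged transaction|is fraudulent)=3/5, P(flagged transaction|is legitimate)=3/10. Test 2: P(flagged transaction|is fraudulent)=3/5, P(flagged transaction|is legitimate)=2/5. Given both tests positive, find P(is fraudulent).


After test 1: P(+) = 3/5*5/16 + 3/10*11/16 = 63/160
P(B|+) = (3/16)/(63/160) = 10/21
After test 2 (use post1 as new prior): P(+) = 3/5*10/21 + 2/5*11/21 = 52/105
P(B|+,+) = (2/7)/(52/105) = 15/26

15/26


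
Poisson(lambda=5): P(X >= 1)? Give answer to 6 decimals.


P(X>=1) = 1 - P(X<=0) = 1 - (e^(-5)*5^0/0!)
≈ 1 - 0.0067379470 = 0.9932620530
≈ 0.993262

0.993262


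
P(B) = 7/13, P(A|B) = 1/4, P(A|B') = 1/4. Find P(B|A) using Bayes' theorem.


P(A) = P(A|B)P(B) + P(A|B')P(B') = 1/4*7/13 + 1/4*6/13 = 1/4
P(B|A) = P(A|B)P(B)/P(A) = (7/52)/(1/4) = 7/13

7/13


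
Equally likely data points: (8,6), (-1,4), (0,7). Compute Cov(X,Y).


E[X]=7/3, E[Y]=17/3, E[XY]=44/3
Cov(X,Y) = E[XY] - E[X]E[Y] = 44/3 - 7/3*17/3 = 13/9

13/9


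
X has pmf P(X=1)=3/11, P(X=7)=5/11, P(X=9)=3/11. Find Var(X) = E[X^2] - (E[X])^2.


E[X] = 65/11, E[X^2] = 491/11
Var(X) = E[X^2] - (E[X])^2 = 491/11 - (65/11)^2 = 1176/121

1176/121


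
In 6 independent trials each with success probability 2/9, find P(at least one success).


P(at least one) = 1 - P(none)
P(none) = (1 - 2/9)^6 = (7/9)^6 = 117649/531441
P(at least one) = 1 - 117649/531441 = 413792/531441

413792/531441


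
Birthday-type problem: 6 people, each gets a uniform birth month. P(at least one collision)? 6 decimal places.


P(all different) = prod((12-i)/12 for i=0..5) = 0.222801
P(at least one match) = 1 - 0.222801 = 0.777199

0.777199


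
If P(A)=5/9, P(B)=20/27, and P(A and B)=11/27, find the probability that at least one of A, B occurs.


P(A∪B) = P(A) + P(B) - P(A∩B)
= 5/9 + 20/27 - 11/27 = 8/9

8/9


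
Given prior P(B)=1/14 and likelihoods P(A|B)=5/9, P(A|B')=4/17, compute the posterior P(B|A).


P(A) = P(A|B)P(B) + P(A|B')P(B') = 5/9*1/14 + 4/17*13/14 = 79/306
P(B|A) = P(A|B)P(B)/P(A) = (5/126)/(79/306) = 85/553

85/553


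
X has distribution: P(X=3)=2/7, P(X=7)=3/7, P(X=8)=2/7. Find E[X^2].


E[X^2] = sum(g(x)*P(x))
= 9*2/7 + 49*3/7 + 64*2/7
= 293/7

293/7


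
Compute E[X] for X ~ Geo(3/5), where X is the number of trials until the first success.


For geometric (trials until first success), E[X] = 1/p = 1/(3/5) = 5/3

5/3


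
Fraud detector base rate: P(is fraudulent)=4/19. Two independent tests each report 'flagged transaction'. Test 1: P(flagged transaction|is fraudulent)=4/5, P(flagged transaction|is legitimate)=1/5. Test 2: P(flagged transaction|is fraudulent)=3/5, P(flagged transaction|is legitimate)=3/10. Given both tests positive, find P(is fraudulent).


After test 1: P(+) = 4/5*4/19 + 1/5*15/19 = 31/95
P(B|+) = (16/95)/(31/95) = 16/31
After test 2 (use post1 as new prior): P(+) = 3/5*16/31 + 3/10*15/31 = 141/310
P(B|+,+) = (48/155)/(141/310) = 32/47

32/47


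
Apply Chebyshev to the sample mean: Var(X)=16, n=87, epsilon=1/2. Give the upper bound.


Var(Xbar) = Var(X)/n = 16/87
Chebyshev: P(|Xbar-mu| >= 1/2) <= Var(Xbar)/(1/2)^2 = (16/87)/(1/4) = 64/87

64/87


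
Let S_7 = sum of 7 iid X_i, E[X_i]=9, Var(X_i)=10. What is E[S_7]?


E[S_n] = n*E[X_1] = 7*9 = 63

63


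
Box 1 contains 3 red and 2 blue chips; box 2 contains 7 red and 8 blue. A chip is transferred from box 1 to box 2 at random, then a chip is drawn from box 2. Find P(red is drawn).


P(transfer red) = 3/5; P(transfer blue) = 2/5
If red transferred: Urn II has 8 red of 16, so P(red|red moved) = 1/2
If blue transferred: Urn II has 7 red of 16, so P(red|blue moved) = 7/16
By total probability: P(red) = 3/5*1/2 + 2/5*7/16 = 19/40

19/40


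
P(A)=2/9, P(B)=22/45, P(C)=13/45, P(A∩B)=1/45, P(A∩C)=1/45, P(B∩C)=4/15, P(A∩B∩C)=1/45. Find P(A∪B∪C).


P(A∪B∪C) = P(A)+P(B)+P(C) - P(AB)-P(AC)-P(BC) + P(ABC)
= 2/9+22/45+13/45 - 1/45-1/45-4/15 + 1/45
= 32/45

32/45


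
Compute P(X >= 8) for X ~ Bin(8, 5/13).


P(X>=8) = P(X=8)
= 390625/815730721
= 390625/815730721

390625/815730721


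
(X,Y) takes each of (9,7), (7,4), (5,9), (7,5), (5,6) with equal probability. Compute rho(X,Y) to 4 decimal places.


Cov(X,Y) = -0.7200, Var(X) = 2.2400, Var(Y) = 2.9600
rho = Cov/(sqrt(VarX)*sqrt(VarY)) = -0.2796

-0.2796


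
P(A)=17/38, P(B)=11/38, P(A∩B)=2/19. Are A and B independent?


P(A)*P(B) = 17/38*11/38 = 187/1444
P(A∩B) = 2/19 != 187/1444, so not independent

No, A and B are not independent


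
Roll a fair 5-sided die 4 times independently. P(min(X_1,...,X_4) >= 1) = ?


P(min >= 1) = P(all X_i >= 1) = (P(X_1 >= 1))^4
= (5/5)^4 = 1^4 = 1

1


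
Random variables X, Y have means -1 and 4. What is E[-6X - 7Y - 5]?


E[-6X - 7Y - 5] = -6*E[X] - 7*E[Y] - 5
= (-6)*(-1) + (-7)*(4) + (-5)
= 6 - 28 - 5 = -27

-27


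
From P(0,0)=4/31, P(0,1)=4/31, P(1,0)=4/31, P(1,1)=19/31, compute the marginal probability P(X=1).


P(X=1) = P(1,0)+P(1,1) = 4/31 + 19/31 = 23/31

23/31


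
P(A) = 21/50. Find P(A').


P(A') = 1 - P(A) = 1 - 21/50 = 29/50

29/50


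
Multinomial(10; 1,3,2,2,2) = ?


10! = 3628800
Denominator: 1!=1 * 3!=6 * 2!=2 * 2!=2 * 2!=2
Coefficient = 3628800 / 48 = 75600

75600


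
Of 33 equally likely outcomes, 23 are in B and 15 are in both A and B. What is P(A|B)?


P(A|B) = P(A∩B)/P(B) = (15/33)/(23/33) = 15/23

15/23


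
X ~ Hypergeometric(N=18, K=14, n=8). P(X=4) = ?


P(X=4) = C(14,4)*C(4,4) / C(18,8)
= 1001*1 / 43758
= 1001/43758 = 7/306

7/306


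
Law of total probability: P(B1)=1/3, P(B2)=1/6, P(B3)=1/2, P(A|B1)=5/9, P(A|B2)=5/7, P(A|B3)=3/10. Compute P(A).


P(A) = P(A|B1)P(B1) + P(A|B2)P(B2) + P(A|B3)P(B3)
= 5/9*1/3 + 5/7*1/6 + 3/10*1/2
= 5/27 + 5/42 + 3/20 = 1717/3780

1717/3780


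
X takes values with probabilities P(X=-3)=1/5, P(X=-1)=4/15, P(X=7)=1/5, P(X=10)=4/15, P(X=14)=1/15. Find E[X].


E[X] = sum(x * P(x))
= -3*1/5 - 1*4/15 + 7*1/5 + 10*4/15 + 14*1/15
= 62/15

62/15


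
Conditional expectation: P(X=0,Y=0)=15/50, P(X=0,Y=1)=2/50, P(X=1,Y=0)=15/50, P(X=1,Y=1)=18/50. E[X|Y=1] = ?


P(Y=1) = 20/50
E[X|Y=1] = (0*2 + 1*18)/20 = 18/20 = 9/10

9/10


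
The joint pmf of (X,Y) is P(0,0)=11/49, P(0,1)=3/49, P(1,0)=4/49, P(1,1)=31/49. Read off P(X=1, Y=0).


Read from table: P(X=1, Y=0) = 4/49

4/49


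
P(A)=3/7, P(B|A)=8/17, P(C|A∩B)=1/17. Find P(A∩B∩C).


P(A∩B∩C) = P(A) * P(B|A) * P(C|A∩B)
= 3/7 * 8/17 * 1/17
= 24/119 * 1/17 = 24/2023

24/2023


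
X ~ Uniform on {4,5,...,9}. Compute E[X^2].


E[X^2] = (1/6) * sum(x^2 for x=4..9)
= 271/6

271/6


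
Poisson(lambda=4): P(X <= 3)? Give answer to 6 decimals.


P(X<=3) = e^(-4)*4^0/0! + e^(-4)*4^1/1! + e^(-4)*4^2/2! + e^(-4)*4^3/3!
≈ 0.0183156389 + 0.0732625556 + 0.1465251111 + 0.1953668148
= 0.4334701204
≈ 0.433470

0.433470


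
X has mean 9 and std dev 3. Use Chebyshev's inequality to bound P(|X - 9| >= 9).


k = 9/3 = 3
Chebyshev: P(|X-mu| >= k*sigma) <= 1/k^2 = 1/3^2 = 1/9

1/9


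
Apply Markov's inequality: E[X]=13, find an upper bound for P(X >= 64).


Markov: P(X >= a) <= E[X]/a
P(X >= 64) <= 13/64

13/64


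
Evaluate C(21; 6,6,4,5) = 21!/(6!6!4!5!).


21! = 51090942171709440000
Denominator: 6!=720 * 6!=720 * 4!=24 * 5!=120
Coefficient = 51090942171709440000 / 1492992000 = 34220506320

34220506320


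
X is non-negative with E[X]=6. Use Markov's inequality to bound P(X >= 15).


Markov: P(X >= a) <= E[X]/a
P(X >= 15) <= 6/15 = 2/5

2/5


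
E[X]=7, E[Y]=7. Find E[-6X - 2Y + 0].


E[-6X - 2Y + 0] = -6*E[X] - 2*E[Y] + 0
= (-6)*(7) + (-2)*(7) + (0)
= -42 - 14 + 0 = -56

-56


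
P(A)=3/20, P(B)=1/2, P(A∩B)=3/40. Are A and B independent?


P(A)*P(B) = 3/20*1/2 = 3/40
P(A∩B) = 3/40, which equals P(A)P(B), so independent

Yes, A and B are independent


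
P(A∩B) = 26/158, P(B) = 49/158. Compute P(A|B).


P(A|B) = P(A∩B)/P(B) = (26/158)/(49/158) = 26/49

26/49


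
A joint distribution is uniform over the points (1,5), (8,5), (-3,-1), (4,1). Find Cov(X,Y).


E[X]=5/2, E[Y]=5/2, E[XY]=13
Cov(X,Y) = E[XY] - E[X]E[Y] = 13 - 5/2*5/2 = 27/4

27/4


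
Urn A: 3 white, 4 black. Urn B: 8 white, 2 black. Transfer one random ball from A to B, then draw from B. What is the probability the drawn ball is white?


P(transfer white) = 3/7; P(transfer black) = 4/7
If white transferred: Urn II has 9 white of 11, so P(white|white moved) = 9/11
If black transferred: Urn II has 8 white of 11, so P(white|black moved) = 8/11
By total probability: P(white) = 3/7*9/11 + 4/7*8/11 = 59/77

59/77


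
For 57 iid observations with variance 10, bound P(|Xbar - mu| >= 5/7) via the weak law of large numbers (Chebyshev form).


Var(Xbar) = Var(X)/n = 10/57
Chebyshev: P(|Xbar-mu| >= 5/7) <= Var(Xbar)/(5/7)^2 = (10/57)/(25/49) = 98/285

98/285


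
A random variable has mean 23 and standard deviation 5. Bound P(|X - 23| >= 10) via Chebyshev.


k = 10/5 = 2
Chebyshev: P(|X-mu| >= k*sigma) <= 1/k^2 = 1/2^2 = 1/4

1/4


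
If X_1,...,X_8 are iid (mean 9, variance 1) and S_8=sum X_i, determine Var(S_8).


By independence, Var(S_n) = n*Var(X_1) = 8*1 = 8

8


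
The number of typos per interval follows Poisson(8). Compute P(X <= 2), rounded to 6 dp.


P(X<=2) = e^(-8)*8^0/0! + e^(-8)*8^1/1! + e^(-8)*8^2/2!
≈ 0.0003354626 + 0.0026837010 + 0.0107348041
= 0.0137539677
≈ 0.013754

0.013754


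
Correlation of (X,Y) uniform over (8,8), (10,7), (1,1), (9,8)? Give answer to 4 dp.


Cov(X,Y) = 9.7500, Var(X) = 12.5000, Var(Y) = 8.5000
rho = Cov/(sqrt(VarX)*sqrt(VarY)) = 0.9459

0.9459


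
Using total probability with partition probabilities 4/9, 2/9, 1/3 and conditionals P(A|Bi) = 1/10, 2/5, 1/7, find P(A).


P(A) = P(A|B1)P(B1) + P(A|B2)P(B2) + P(A|B3)P(B3)
= 1/10*4/9 + 2/5*2/9 + 1/7*1/3
= 2/45 + 4/45 + 1/21 = 19/105

19/105


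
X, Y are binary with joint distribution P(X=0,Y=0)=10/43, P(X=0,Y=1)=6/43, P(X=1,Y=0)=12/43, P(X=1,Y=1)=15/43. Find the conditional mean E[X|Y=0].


P(Y=0) = 22/43
E[X|Y=0] = (0*10 + 1*12)/22 = 12/22 = 6/11

6/11


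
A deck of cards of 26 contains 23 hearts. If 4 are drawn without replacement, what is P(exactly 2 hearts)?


P(X=2) = C(23,2)*C(3,2) / C(26,4)
= 253*3 / 14950
= 759/14950 = 33/650

33/650


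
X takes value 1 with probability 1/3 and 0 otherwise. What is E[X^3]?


For Bernoulli: X in {0,1}
E[X^3] = 0^3*(1-1/3) + 1^3*1/3 = 1/3

1/3


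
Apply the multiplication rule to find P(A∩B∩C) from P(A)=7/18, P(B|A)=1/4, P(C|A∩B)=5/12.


P(A∩B∩C) = P(A) * P(B|A) * P(C|A∩B)
= 7/18 * 1/4 * 5/12
= 7/72 * 5/12 = 35/864

35/864


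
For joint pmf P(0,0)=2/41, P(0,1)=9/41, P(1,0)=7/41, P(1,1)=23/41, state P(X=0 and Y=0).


Read from table: P(X=0, Y=0) = 2/41

2/41


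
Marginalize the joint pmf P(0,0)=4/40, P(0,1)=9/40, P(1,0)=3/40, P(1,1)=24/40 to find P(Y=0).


P(Y=0) = P(0,0)+P(1,0) = 4/40 + 3/40 = 7/40

7/40


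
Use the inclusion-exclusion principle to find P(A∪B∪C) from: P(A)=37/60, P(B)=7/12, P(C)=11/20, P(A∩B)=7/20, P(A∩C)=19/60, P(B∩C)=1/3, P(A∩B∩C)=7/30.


P(A∪B∪C) = P(A)+P(B)+P(C) - P(AB)-P(AC)-P(BC) + P(ABC)
= 37/60+7/12+11/20 - 7/20-19/60-1/3 + 7/30
= 59/60

59/60


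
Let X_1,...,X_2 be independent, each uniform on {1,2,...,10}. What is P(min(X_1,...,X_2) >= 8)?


P(min >= 8) = P(all X_i >= 8) = (P(X_1 >= 8))^2
= (3/10)^2 = 9/100

9/100


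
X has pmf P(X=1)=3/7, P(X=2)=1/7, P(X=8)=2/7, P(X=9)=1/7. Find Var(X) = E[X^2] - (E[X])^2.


E[X] = 30/7, E[X^2] = 216/7
Var(X) = E[X^2] - (E[X])^2 = 216/7 - (30/7)^2 = 612/49

612/49


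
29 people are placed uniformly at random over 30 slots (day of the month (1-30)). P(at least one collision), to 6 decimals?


P(all different) = prod((30-i)/30 for i=0..28) = 0.000000
P(at least one match) = 1 - 0.000000 = 1.000000

1.000000


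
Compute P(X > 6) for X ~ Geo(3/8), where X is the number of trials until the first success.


P(X > 6) = P(first 6 trials all fail) = (1-p)^6 = (5/8)^6 = 15625/262144

15625/262144


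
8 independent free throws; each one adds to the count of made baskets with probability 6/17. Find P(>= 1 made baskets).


P(at least one) = 1 - P(none)
P(none) = (1 - 6/17)^8 = (11/17)^8 = 214358881/6975757441
P(at least one) = 1 - 214358881/6975757441 = 6761398560/6975757441

6761398560/6975757441


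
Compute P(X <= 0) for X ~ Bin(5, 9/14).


P(X<=0) = P(X=0)
= 3125/537824
= 3125/537824

3125/537824


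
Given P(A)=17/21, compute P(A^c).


P(A') = 1 - P(A) = 1 - 17/21 = 4/21

4/21


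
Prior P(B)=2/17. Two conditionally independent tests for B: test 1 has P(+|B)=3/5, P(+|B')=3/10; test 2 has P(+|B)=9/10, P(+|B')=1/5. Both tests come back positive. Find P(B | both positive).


After test 1: P(+) = 3/5*2/17 + 3/10*15/17 = 57/170
P(B|+) = (6/85)/(57/170) = 4/19
After test 2 (use post1 as new prior): P(+) = 9/10*4/19 + 1/5*15/19 = 33/95
P(B|+,+) = (18/95)/(33/95) = 6/11

6/11


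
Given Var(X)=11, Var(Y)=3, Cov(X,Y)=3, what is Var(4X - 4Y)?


Var(4X - 4Y) = 4^2*Var(X) + (-4)^2*Var(Y) + 2*4*(-4)*Cov(X,Y)
= 16*11 + 16*3 - 32*3
= 176 + 48 - 96 = 128

128


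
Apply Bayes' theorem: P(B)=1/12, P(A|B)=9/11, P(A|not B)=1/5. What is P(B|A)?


P(A) = P(A|B)P(B) + P(A|B')P(B') = 9/11*1/12 + 1/5*11/12 = 83/330
P(B|A) = P(A|B)P(B)/P(A) = (3/44)/(83/330) = 45/166

45/166


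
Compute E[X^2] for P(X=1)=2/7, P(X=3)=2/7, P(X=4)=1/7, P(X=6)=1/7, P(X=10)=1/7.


E[X^2] = sum(g(x)*P(x))
= 1*2/7 + 9*2/7 + 16*1/7 + 36*1/7 + 100*1/7
= 172/7

172/7


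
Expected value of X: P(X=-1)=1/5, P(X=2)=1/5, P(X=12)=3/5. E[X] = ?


E[X] = sum(x * P(x))
= -1*1/5 + 2*1/5 + 12*3/5
= 37/5

37/5


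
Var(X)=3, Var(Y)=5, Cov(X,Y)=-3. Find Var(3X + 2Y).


Var(3X + 2Y) = 3^2*Var(X) + 2^2*Var(Y) + 2*3*2*Cov(X,Y)
= 9*3 + 4*5 + 12*(-3)
= 27 + 20 - 36 = 11

11


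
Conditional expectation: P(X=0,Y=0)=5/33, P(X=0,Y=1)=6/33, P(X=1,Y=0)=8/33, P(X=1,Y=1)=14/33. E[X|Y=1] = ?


P(Y=1) = 20/33
E[X|Y=1] = (0*6 + 1*14)/20 = 14/20 = 7/10

7/10


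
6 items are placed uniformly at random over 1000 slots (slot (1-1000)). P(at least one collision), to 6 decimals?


P(all different) = prod((1000-i)/1000 for i=0..5) = 0.985085
P(at least one match) = 1 - 0.985085 = 0.014915

0.014915


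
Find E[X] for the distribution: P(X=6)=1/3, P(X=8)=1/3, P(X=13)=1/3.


E[X] = sum(x * P(x))
= 6*1/3 + 8*1/3 + 13*1/3
= 9

9


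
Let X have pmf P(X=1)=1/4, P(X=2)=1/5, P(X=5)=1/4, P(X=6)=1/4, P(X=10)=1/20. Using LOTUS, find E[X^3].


E[X^3] = sum(g(x)*P(x))
= 1*1/4 + 8*1/5 + 125*1/4 + 216*1/4 + 1000*1/20
= 1371/10

1371/10


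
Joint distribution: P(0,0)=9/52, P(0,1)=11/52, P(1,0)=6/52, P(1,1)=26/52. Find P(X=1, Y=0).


Read from table: P(X=1, Y=0) = 6/52 = 3/26

3/26


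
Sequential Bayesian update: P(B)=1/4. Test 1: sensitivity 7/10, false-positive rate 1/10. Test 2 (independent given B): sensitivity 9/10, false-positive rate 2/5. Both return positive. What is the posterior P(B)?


After test 1: P(+) = 7/10*1/4 + 1/10*3/4 = 1/4
P(B|+) = (7/40)/(1/4) = 7/10
After test 2 (use post1 as new prior): P(+) = 9/10*7/10 + 2/5*3/10 = 3/4
P(B|+,+) = (63/100)/(3/4) = 21/25

21/25


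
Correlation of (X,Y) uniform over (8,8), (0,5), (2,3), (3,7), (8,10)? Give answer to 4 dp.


Cov(X,Y) = 6.4800, Var(X) = 10.5600, Var(Y) = 5.8400
rho = Cov/(sqrt(VarX)*sqrt(VarY)) = 0.8252

0.8252


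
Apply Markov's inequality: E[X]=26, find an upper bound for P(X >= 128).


Markov: P(X >= a) <= E[X]/a
P(X >= 128) <= 26/128 = 13/64

13/64


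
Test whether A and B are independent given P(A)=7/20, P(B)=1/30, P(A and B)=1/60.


P(A)*P(B) = 7/20*1/30 = 7/600
P(A∩B) = 1/60 != 7/600, so not independent

No, A and B are not independent


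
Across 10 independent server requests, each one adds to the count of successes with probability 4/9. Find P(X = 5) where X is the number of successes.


P(X=5) = C(10,5) * p^5 * (1-p)^5
= 252 * 1024/59049 * 3125/59049
= 89600000/387420489

89600000/387420489


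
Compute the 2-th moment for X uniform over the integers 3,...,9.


E[X^2] = (1/7) * sum(x^2 for x=3..9)
= 280/7 = 40

40


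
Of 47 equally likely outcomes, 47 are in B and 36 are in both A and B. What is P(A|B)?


P(A|B) = P(A∩B)/P(B) = (36/47)/(47/47) = 36/47

36/47


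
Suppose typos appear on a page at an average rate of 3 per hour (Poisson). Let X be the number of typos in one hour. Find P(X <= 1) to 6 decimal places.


P(X<=1) = e^(-3)*3^0/0! + e^(-3)*3^1/1!
≈ 0.0497870684 + 0.1493612051
= 0.1991482735
≈ 0.199148

0.199148


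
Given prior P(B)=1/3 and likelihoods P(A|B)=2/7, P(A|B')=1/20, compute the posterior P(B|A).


P(A) = P(A|B)P(B) + P(A|B')P(B') = 2/7*1/3 + 1/20*2/3 = 9/70
P(B|A) = P(A|B)P(B)/P(A) = (2/21)/(9/70) = 20/27

20/27


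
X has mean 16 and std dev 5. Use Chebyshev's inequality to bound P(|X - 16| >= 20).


k = 20/5 = 4
Chebyshev: P(|X-mu| >= k*sigma) <= 1/k^2 = 1/4^2 = 1/16

1/16


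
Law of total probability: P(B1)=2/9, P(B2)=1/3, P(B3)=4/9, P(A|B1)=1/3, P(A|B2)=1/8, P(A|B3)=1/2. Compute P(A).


P(A) = P(A|B1)P(B1) + P(A|B2)P(B2) + P(A|B3)P(B3)
= 1/3*2/9 + 1/8*1/3 + 1/2*4/9
= 2/27 + 1/24 + 2/9 = 73/216

73/216


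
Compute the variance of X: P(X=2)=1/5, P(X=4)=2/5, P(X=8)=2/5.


E[X] = 26/5, E[X^2] = 164/5
Var(X) = E[X^2] - (E[X])^2 = 164/5 - (26/5)^2 = 144/25

144/25


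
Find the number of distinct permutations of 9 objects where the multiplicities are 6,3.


9! = 362880
Denominator: 6!=720 * 3!=6
Coefficient = 362880 / 4320 = 84

84


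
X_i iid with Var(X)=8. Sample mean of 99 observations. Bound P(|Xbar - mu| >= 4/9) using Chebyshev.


Var(Xbar) = Var(X)/n = 8/99
Chebyshev: P(|Xbar-mu| >= 4/9) <= Var(Xbar)/(4/9)^2 = (8/99)/(16/81) = 9/22

9/22


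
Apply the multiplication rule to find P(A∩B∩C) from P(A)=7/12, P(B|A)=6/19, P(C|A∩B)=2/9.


P(A∩B∩C) = P(A) * P(B|A) * P(C|A∩B)
= 7/12 * 6/19 * 2/9
= 7/38 * 2/9 = 7/171

7/171


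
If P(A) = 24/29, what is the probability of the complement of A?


P(A') = 1 - P(A) = 1 - 24/29 = 5/29

5/29


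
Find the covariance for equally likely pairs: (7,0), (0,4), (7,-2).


E[X]=14/3, E[Y]=2/3, E[XY]=-14/3
Cov(X,Y) = E[XY] - E[X]E[Y] = -14/3 - 14/3*2/3 = -70/9

-70/9


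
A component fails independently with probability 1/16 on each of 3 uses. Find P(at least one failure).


P(at least one) = 1 - P(none)
P(none) = (1 - 1/16)^3 = (15/16)^3 = 3375/4096
P(at least one) = 1 - 3375/4096 = 721/4096

721/4096


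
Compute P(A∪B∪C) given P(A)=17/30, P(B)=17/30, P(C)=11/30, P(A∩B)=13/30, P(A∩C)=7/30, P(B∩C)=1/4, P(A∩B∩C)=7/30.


P(A∪B∪C) = P(A)+P(B)+P(C) - P(AB)-P(AC)-P(BC) + P(ABC)
= 17/30+17/30+11/30 - 13/30-7/30-1/4 + 7/30
= 49/60

49/60


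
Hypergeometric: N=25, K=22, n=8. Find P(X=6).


P(X=6) = C(22,6)*C(3,2) / C(25,8)
= 74613*3 / 1081575
= 223839/1081575 = 119/575

119/575


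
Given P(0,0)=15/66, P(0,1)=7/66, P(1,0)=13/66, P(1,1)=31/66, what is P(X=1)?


P(X=1) = P(1,0)+P(1,1) = 13/66 + 31/66 = 44/66 = 2/3

2/3


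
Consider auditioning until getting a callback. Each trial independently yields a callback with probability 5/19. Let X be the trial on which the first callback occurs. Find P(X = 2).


P(X=2) = (1-p)^1 * p = (14/19)^1 * 5/19
= 14/19 * 5/19 = 70/361

70/361


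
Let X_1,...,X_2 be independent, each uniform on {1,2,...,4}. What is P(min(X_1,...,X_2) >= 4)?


P(min >= 4) = P(all X_i >= 4) = (P(X_1 >= 4))^2
= (1/4)^2 = 1/16

1/16


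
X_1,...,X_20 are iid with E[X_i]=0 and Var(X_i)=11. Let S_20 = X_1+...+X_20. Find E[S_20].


E[S_n] = n*E[X_1] = 20*0 = 0

0


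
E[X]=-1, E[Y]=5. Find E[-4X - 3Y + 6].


E[-4X - 3Y + 6] = -4*E[X] - 3*E[Y] + 6
= (-4)*(-1) + (-3)*(5) + (6)
= 4 - 15 + 6 = -5

-5


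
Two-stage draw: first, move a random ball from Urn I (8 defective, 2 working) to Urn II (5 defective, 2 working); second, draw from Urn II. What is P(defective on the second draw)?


P(transfer defective) = 8/10 = 4/5; P(transfer working) = 1/5
If defective transferred: Urn II has 6 defective of 8, so P(defective|defective moved) = 3/4
If working transferred: Urn II has 5 defective of 8, so P(defective|working moved) = 5/8
By total probability: P(defective) = 4/5*3/4 + 1/5*5/8 = 29/40

29/40


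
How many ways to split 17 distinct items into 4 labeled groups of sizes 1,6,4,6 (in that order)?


17! = 355687428096000
Denominator: 1!=1 * 6!=720 * 4!=24 * 6!=720
Coefficient = 355687428096000 / 12441600 = 28588560

28588560


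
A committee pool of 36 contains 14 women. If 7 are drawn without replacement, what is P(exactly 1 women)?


P(X=1) = C(14,1)*C(22,6) / C(36,7)
= 14*74613 / 8347680
= 1044582/8347680 = 931/7440

931/7440


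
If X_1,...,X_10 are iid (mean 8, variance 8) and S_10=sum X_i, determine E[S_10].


E[S_n] = n*E[X_1] = 10*8 = 80

80


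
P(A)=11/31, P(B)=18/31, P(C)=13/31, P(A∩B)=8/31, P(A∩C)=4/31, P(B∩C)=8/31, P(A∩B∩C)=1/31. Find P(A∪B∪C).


P(A∪B∪C) = P(A)+P(B)+P(C) - P(AB)-P(AC)-P(BC) + P(ABC)
= 11/31+18/31+13/31 - 8/31-4/31-8/31 + 1/31
= 23/31

23/31


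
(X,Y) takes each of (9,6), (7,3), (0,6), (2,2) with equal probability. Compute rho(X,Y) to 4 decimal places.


Cov(X,Y) = 0.6250, Var(X) = 13.2500, Var(Y) = 3.1875
rho = Cov/(sqrt(VarX)*sqrt(VarY)) = 0.0962

0.0962


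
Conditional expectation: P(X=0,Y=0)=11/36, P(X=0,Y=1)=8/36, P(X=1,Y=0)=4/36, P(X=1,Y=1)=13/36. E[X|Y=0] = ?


P(Y=0) = 15/36
E[X|Y=0] = (0*11 + 1*4)/15 = 4/15

4/15


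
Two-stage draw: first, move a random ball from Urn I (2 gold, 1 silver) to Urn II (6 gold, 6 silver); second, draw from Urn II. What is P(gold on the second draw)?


P(transfer gold) = 2/3; P(transfer silver) = 1/3
If gold transferred: Urn II has 7 gold of 13, so P(gold|gold moved) = 7/13
If silver transferred: Urn II has 6 gold of 13, so P(gold|silver moved) = 6/13
By total probability: P(gold) = 2/3*7/13 + 1/3*6/13 = 20/39

20/39


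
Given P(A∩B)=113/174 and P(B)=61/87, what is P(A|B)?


P(A|B) = P(A∩B)/P(B) = (113/174)/(122/174) = 113/122

113/122


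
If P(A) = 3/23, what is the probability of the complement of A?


P(A') = 1 - P(A) = 1 - 3/23 = 20/23

20/23


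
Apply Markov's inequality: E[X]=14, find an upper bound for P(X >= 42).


Markov: P(X >= a) <= E[X]/a
P(X >= 42) <= 14/42 = 1/3

1/3


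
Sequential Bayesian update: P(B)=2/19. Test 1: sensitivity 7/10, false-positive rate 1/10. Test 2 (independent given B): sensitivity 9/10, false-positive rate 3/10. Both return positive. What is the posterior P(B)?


After test 1: P(+) = 7/10*2/19 + 1/10*17/19 = 31/190
P(B|+) = (7/95)/(31/190) = 14/31
After test 2 (use post1 as new prior): P(+) = 9/10*14/31 + 3/10*17/31 = 177/310
P(B|+,+) = (63/155)/(177/310) = 42/59

42/59


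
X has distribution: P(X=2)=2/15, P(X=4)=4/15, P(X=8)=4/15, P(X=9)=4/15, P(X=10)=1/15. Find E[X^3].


E[X^3] = sum(g(x)*P(x))
= 8*2/15 + 64*4/15 + 512*4/15 + 729*4/15 + 1000*1/15
= 6236/15

6236/15


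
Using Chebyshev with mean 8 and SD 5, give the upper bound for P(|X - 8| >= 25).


k = 25/5 = 5
Chebyshev: P(|X-mu| >= k*sigma) <= 1/k^2 = 1/5^2 = 1/25

1/25


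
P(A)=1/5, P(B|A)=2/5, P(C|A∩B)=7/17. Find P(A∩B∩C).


P(A∩B∩C) = P(A) * P(B|A) * P(C|A∩B)
= 1/5 * 2/5 * 7/17
= 2/25 * 7/17 = 14/425

14/425


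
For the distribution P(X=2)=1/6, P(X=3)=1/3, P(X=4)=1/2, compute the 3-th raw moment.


E[X^3] = sum(x^3 * P(x))
= 8*1/6 + 27*1/3 + 64*1/2
= 127/3

127/3


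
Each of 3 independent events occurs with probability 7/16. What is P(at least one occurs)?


P(at least one) = 1 - P(none)
P(none) = (1 - 7/16)^3 = (9/16)^3 = 729/4096
P(at least one) = 1 - 729/4096 = 3367/4096

3367/4096


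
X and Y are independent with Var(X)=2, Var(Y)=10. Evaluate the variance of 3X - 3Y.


Independence => Cov(X,Y)=0
Var(3X - 3Y) = 3^2*Var(X) + (-3)^2*Var(Y)
= 9*2 + 9*10 = 108

108


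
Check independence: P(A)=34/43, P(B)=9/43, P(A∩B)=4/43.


P(A)*P(B) = 34/43*9/43 = 306/1849
P(A∩B) = 4/43 != 306/1849, so not independent

No, A and B are not independent


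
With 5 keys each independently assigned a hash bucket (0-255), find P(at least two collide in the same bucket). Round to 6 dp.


P(all different) = prod((256-i)/256 for i=0..4) = 0.961469
P(at least one match) = 1 - 0.961469 = 0.038531

0.038531


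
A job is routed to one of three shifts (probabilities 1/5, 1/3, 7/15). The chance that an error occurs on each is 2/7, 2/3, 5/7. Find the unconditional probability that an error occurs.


P(A) = P(A|B1)P(B1) + P(A|B2)P(B2) + P(A|B3)P(B3)
= 2/7*1/5 + 2/3*1/3 + 5/7*7/15
= 2/35 + 2/9 + 1/3 = 193/315

193/315


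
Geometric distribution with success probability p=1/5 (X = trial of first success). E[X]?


For geometric (trials until first success), E[X] = 1/p = 1/(1/5) = 5

5


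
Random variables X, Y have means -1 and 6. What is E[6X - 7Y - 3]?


E[6X - 7Y - 3] = 6*E[X] - 7*E[Y] - 3
= (6)*(-1) + (-7)*(6) + (-3)
= -6 - 42 - 3 = -51

-51


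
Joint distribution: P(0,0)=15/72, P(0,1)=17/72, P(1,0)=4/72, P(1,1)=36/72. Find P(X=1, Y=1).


Read from table: P(X=1, Y=1) = 36/72 = 1/2

1/2


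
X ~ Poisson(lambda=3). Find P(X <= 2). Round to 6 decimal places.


P(X<=2) = e^(-3)*3^0/0! + e^(-3)*3^1/1! + e^(-3)*3^2/2!
≈ 0.0497870684 + 0.1493612051 + 0.2240418077
= 0.4231900812
≈ 0.423190

0.423190


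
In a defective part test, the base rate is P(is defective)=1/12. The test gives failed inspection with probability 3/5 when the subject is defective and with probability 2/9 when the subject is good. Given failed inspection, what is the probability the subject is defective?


P(A) = P(A|B)P(B) + P(A|B')P(B') = 3/5*1/12 + 2/9*11/12 = 137/540
P(B|A) = P(A|B)P(B)/P(A) = (1/20)/(137/540) = 27/137

27/137


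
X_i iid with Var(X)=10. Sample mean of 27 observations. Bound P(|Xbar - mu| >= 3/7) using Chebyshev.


Var(Xbar) = Var(X)/n = 10/27
Chebyshev: P(|Xbar-mu| >= 3/7) <= Var(Xbar)/(3/7)^2 = (10/27)/(9/49) = 490/243
Bound exceeds 1, so trivial bound: 1

1


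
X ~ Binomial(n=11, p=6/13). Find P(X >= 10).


P(X>=10) = P(X=10) + P(X=11)
= 4655895552/1792160394037 + 362797056/1792160394037
= 5018692608/1792160394037

5018692608/1792160394037


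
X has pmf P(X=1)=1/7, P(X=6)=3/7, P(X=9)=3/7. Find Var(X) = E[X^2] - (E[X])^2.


E[X] = 46/7, E[X^2] = 352/7
Var(X) = E[X^2] - (E[X])^2 = 352/7 - (46/7)^2 = 348/49

348/49


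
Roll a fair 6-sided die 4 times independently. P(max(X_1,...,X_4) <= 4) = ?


P(max <= 4) = P(all X_i <= 4) = (P(X_1 <= 4))^4
= (4/6)^4 = (2/3)^4 = 16/81

16/81


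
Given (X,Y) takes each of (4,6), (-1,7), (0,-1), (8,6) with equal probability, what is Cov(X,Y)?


E[X]=11/4, E[Y]=9/2, E[XY]=65/4
Cov(X,Y) = E[XY] - E[X]E[Y] = 65/4 - 11/4*9/2 = 31/8

31/8


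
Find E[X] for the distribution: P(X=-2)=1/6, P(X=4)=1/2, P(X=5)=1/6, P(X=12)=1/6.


E[X] = sum(x * P(x))
= -2*1/6 + 4*1/2 + 5*1/6 + 12*1/6
= 9/2

9/2


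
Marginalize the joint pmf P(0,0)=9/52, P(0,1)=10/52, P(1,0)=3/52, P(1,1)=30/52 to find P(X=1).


P(X=1) = P(1,0)+P(1,1) = 3/52 + 30/52 = 33/52

33/52


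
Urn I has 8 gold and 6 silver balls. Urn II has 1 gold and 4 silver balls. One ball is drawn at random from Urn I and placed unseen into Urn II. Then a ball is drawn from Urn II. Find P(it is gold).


P(transfer gold) = 8/14 = 4/7; P(transfer silver) = 3/7
If gold transferred: Urn II has 2 gold of 6, so P(gold|gold moved) = 1/3
If silver transferred: Urn II has 1 gold of 6, so P(gold|silver moved) = 1/6
By total probability: P(gold) = 4/7*1/3 + 3/7*1/6 = 11/42

11/42


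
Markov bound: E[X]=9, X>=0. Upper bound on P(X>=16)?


Markov: P(X >= a) <= E[X]/a
P(X >= 16) <= 9/16

9/16


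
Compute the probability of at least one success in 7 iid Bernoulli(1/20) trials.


P(at least one) = 1 - P(none)
P(none) = (1 - 1/20)^7 = (19/20)^7 = 893871739/1280000000
P(at least one) = 1 - 893871739/1280000000 = 386128261/1280000000

386128261/1280000000


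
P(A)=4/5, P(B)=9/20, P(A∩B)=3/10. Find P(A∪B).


P(A∪B) = P(A) + P(B) - P(A∩B)
= 4/5 + 9/20 - 3/10 = 19/20

19/20


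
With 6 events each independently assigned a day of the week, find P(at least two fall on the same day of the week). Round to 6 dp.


P(all different) = prod((7-i)/7 for i=0..5) = 0.042839
P(at least one match) = 1 - 0.042839 = 0.957161

0.957161


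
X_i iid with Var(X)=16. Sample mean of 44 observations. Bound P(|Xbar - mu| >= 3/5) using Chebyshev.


Var(Xbar) = Var(X)/n = 16/44
Chebyshev: P(|Xbar-mu| >= 3/5) <= Var(Xbar)/(3/5)^2 = (4/11)/(9/25) = 100/99
Bound exceeds 1, so trivial bound: 1

1


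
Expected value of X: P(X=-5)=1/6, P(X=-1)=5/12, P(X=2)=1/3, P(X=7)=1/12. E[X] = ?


E[X] = sum(x * P(x))
= -5*1/6 - 1*5/12 + 2*1/3 + 7*1/12
= 0

0


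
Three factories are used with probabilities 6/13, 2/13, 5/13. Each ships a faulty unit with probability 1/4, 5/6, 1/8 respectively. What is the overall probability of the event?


P(A) = P(A|B1)P(B1) + P(A|B2)P(B2) + P(A|B3)P(B3)
= 1/4*6/13 + 5/6*2/13 + 1/8*5/13
= 3/26 + 5/39 + 5/104 = 7/24

7/24


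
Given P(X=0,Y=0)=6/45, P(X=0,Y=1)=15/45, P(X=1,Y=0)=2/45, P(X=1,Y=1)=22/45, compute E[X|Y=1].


P(Y=1) = 37/45
E[X|Y=1] = (0*15 + 1*22)/37 = 22/37

22/37


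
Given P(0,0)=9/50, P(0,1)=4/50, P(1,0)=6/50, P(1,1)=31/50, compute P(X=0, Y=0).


Read from table: P(X=0, Y=0) = 9/50

9/50


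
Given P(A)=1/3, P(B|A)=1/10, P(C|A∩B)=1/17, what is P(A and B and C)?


P(A∩B∩C) = P(A) * P(B|A) * P(C|A∩B)
= 1/3 * 1/10 * 1/17
= 1/30 * 1/17 = 1/510

1/510
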